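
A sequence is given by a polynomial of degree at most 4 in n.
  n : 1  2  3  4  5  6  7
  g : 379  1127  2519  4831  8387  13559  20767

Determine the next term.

D1: 748  1392  2312  3556  5172  7208
D2: 644  920  1244  1616  2036
D3: 276  324  372  420
D4: 48  48  48
Constant fourth difference = 48, so extend:
420 + 48 = 468;  2036 + 468 = 2504;  7208 + 2504 = 9712;  20767 + 9712 = 30479

30479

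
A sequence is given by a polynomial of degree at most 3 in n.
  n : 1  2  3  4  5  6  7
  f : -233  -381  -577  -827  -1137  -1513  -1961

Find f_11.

-4593

First differences: -148 , -196 , -250 , -310 , -376 , -448
Second differences: -48 , -54 , -60 , -66 , -72
Third differences: -6 , -6 , -6 , -6
Constant third difference = -6, so extend:
-72 − 6 = -78;  -448 − 78 = -526;  -1961 − 526 = -2487
-78 − 6 = -84;  -526 − 84 = -610;  -2487 − 610 = -3097
-84 − 6 = -90;  -610 − 90 = -700;  -3097 − 700 = -3797
-90 − 6 = -96;  -700 − 96 = -796;  -3797 − 796 = -4593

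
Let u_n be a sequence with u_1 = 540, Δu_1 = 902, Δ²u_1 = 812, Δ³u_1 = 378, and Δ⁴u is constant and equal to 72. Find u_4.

Build the table forward from the leading diagonal:
Δ⁴: 72  72  72  72
Δ³: 378  450  522  594
Δ²: 812  1190  1640  2162
Δ: 902  1714  2904  4544
u: 540  1442  3156  6060

6060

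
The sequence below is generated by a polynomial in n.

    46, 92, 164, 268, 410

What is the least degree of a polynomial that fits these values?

46, 72, 104, 142
26, 32, 38
6, 6
The third differences are constant, so the polynomial has degree 3.

3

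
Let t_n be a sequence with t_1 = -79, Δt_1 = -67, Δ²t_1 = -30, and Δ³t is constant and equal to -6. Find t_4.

Build the table forward from the leading diagonal:
Third differences: -6, -6, -6, -6
Second differences: -30, -36, -42, -48
First differences: -67, -97, -133, -175
t: -79, -146, -243, -376

-376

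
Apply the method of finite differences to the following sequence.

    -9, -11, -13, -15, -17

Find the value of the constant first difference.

-2

First differences: -2, -2, -2, -2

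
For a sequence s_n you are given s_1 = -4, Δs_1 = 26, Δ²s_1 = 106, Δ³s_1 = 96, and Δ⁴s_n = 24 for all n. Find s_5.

1144

Build the table forward from the leading diagonal:
Fourth differences: 24  24  24  24  24
Third differences: 96  120  144  168  192
Second differences: 106  202  322  466  634
First differences: 26  132  334  656  1122
s: -4  22  154  488  1144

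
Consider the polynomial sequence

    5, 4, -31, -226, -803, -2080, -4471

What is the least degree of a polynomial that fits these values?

First differences: -1, -35, -195, -577, -1277, -2391
Second differences: -34, -160, -382, -700, -1114
Third differences: -126, -222, -318, -414
Fourth differences: -96, -96, -96
The fourth differences are constant, so the polynomial has degree 4.

4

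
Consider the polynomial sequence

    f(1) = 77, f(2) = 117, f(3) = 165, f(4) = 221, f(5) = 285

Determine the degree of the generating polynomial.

First differences: 40, 48, 56, 64
Second differences: 8, 8, 8
The second differences are constant, so the polynomial has degree 2.

2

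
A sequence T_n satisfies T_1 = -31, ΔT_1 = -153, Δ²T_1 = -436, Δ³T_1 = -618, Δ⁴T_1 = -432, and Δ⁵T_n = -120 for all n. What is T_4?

-2416

Build the table forward from the leading diagonal:
Δ⁵: -120, -120, -120, -120
Δ⁴: -432, -552, -672, -792
Δ³: -618, -1050, -1602, -2274
Δ²: -436, -1054, -2104, -3706
Δ: -153, -589, -1643, -3747
T: -31, -184, -773, -2416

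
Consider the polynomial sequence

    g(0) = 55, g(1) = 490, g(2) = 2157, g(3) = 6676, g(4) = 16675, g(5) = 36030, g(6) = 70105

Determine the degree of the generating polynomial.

5

Δ: 435, 1667, 4519, 9999, 19355, 34075
Δ²: 1232, 2852, 5480, 9356, 14720
Δ³: 1620, 2628, 3876, 5364
Δ⁴: 1008, 1248, 1488
Δ⁵: 240, 240
The fifth differences are constant, so the polynomial has degree 5.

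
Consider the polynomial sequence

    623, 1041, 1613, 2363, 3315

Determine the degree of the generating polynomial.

3

Δ: 418, 572, 750, 952
Δ²: 154, 178, 202
Δ³: 24, 24
The third differences are constant, so the polynomial has degree 3.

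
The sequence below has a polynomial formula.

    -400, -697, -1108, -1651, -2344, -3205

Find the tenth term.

-8689

First differences: -297, -411, -543, -693, -861
Second differences: -114, -132, -150, -168
Third differences: -18, -18, -18
The third differences are constant (-18).
-168 − 18 = -186;  -861 − 186 = -1047;  -3205 − 1047 = -4252
-186 − 18 = -204;  -1047 − 204 = -1251;  -4252 − 1251 = -5503
-204 − 18 = -222;  -1251 − 222 = -1473;  -5503 − 1473 = -6976
-222 − 18 = -240;  -1473 − 240 = -1713;  -6976 − 1713 = -8689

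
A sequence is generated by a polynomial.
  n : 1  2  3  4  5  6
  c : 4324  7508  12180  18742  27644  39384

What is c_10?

126364

D1: 3184 , 4672 , 6562 , 8902 , 11740
D2: 1488 , 1890 , 2340 , 2838
D3: 402 , 450 , 498
D4: 48 , 48
Constant fourth difference = 48, so extend:
498 + 48 = 546;  2838 + 546 = 3384;  11740 + 3384 = 15124;  39384 + 15124 = 54508
546 + 48 = 594;  3384 + 594 = 3978;  15124 + 3978 = 19102;  54508 + 19102 = 73610
594 + 48 = 642;  3978 + 642 = 4620;  19102 + 4620 = 23722;  73610 + 23722 = 97332
642 + 48 = 690;  4620 + 690 = 5310;  23722 + 5310 = 29032;  97332 + 29032 = 126364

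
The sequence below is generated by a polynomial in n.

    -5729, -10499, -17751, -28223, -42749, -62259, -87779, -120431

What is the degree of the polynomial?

4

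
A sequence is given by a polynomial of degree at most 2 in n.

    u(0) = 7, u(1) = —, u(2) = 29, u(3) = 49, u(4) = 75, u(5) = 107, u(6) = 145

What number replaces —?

15

Using the last 5 terms:
Δ: 20  26  32  38
Δ²: 6  6  6
Constant second difference = 6.
Extend backward: 20 − 6 = 14;  29 − 14 = 15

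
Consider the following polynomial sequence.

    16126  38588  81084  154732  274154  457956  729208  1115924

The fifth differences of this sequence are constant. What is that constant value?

480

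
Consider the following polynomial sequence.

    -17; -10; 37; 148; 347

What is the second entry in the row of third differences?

D1: 7, 47, 111, 199
D2: 40, 64, 88
D3: 24, 24

24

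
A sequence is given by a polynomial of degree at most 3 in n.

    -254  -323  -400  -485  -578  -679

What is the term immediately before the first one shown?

-193

D1: -69, -77, -85, -93, -101
D2: -8, -8, -8, -8
The second differences are constant at -8.
Work back: -69 + 8 = -61;  -254 + 61 = -193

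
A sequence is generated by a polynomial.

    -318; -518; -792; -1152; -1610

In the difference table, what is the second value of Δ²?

-86

D1: -200, -274, -360, -458
D2: -74, -86, -98
D3: -12, -12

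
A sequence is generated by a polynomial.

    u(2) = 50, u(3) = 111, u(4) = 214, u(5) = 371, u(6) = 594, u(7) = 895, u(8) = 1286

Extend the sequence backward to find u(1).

D1: 61  103  157  223  301  391
D2: 42  54  66  78  90
D3: 12  12  12  12
The third differences are constant at 12.
Work back: 42 − 12 = 30;  61 − 30 = 31;  50 − 31 = 19

19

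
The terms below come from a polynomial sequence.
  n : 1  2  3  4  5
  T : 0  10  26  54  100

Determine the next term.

Δ: 10, 16, 28, 46
Δ²: 6, 12, 18
Δ³: 6, 6
Constant third difference = 6, so extend:
18 + 6 = 24;  46 + 24 = 70;  100 + 70 = 170

170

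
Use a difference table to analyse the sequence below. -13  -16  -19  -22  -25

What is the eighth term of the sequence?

-34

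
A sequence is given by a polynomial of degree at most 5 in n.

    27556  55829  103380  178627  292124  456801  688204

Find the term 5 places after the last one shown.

First differences: 28273, 47551, 75247, 113497, 164677, 231403
Second differences: 19278, 27696, 38250, 51180, 66726
Third differences: 8418, 10554, 12930, 15546
Fourth differences: 2136, 2376, 2616
Fifth differences: 240, 240
Constant fifth difference = 240, so extend:
2616 + 240 = 2856;  15546 + 2856 = 18402;  66726 + 18402 = 85128;  231403 + 85128 = 316531;  688204 + 316531 = 1004735
2856 + 240 = 3096;  18402 + 3096 = 21498;  85128 + 21498 = 106626;  316531 + 106626 = 423157;  1004735 + 423157 = 1427892
3096 + 240 = 3336;  21498 + 3336 = 24834;  106626 + 24834 = 131460;  423157 + 131460 = 554617;  1427892 + 554617 = 1982509
3336 + 240 = 3576;  24834 + 3576 = 28410;  131460 + 28410 = 159870;  554617 + 159870 = 714487;  1982509 + 714487 = 2696996
3576 + 240 = 3816;  28410 + 3816 = 32226;  159870 + 32226 = 192096;  714487 + 192096 = 906583;  2696996 + 906583 = 3603579

3603579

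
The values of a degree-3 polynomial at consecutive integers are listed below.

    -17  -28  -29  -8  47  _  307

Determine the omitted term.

Using the first 5 terms:
Δ: -11  -1  21  55
Δ²: 10  22  34
Δ³: 12  12
Constant third difference = 12.
Extend forward: 34 + 12 = 46;  55 + 46 = 101;  47 + 101 = 148

148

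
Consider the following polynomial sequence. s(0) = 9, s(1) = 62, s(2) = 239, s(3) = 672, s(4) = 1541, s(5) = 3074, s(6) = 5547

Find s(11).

53  177  433  869  1533  2473
124  256  436  664  940
132  180  228  276
48  48  48
Fourth differences constant at 48.
276 + 48 = 324;  940 + 324 = 1264;  2473 + 1264 = 3737;  5547 + 3737 = 9284
324 + 48 = 372;  1264 + 372 = 1636;  3737 + 1636 = 5373;  9284 + 5373 = 14657
372 + 48 = 420;  1636 + 420 = 2056;  5373 + 2056 = 7429;  14657 + 7429 = 22086
420 + 48 = 468;  2056 + 468 = 2524;  7429 + 2524 = 9953;  22086 + 9953 = 32039
468 + 48 = 516;  2524 + 516 = 3040;  9953 + 3040 = 12993;  32039 + 12993 = 45032

45032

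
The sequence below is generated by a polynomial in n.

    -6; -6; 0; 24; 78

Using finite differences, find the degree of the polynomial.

3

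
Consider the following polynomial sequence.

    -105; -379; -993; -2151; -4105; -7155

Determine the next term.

-274, -614, -1158, -1954, -3050
-340, -544, -796, -1096
-204, -252, -300
-48, -48
The fourth differences are constant (-48).
-300 − 48 = -348;  -1096 − 348 = -1444;  -3050 − 1444 = -4494;  -7155 − 4494 = -11649

-11649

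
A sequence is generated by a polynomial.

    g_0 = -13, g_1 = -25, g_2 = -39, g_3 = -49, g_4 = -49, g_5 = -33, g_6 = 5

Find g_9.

311

First differences: -12, -14, -10, 0, 16, 38
Second differences: -2, 4, 10, 16, 22
Third differences: 6, 6, 6, 6
Constant third difference = 6, so extend:
22 + 6 = 28;  38 + 28 = 66;  5 + 66 = 71
28 + 6 = 34;  66 + 34 = 100;  71 + 100 = 171
34 + 6 = 40;  100 + 40 = 140;  171 + 140 = 311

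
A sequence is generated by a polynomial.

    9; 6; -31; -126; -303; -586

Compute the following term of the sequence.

-999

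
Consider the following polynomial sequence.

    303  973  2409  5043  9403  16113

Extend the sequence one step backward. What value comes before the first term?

63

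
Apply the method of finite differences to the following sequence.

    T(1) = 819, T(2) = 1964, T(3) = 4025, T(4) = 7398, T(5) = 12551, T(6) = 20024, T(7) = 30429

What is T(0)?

266

First differences: 1145  2061  3373  5153  7473  10405
Second differences: 916  1312  1780  2320  2932
Third differences: 396  468  540  612
Fourth differences: 72  72  72
The fourth differences are constant at 72.
Work back: 396 − 72 = 324;  916 − 324 = 592;  1145 − 592 = 553;  819 − 553 = 266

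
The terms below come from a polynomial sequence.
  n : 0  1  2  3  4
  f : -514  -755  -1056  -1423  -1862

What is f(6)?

-2980

-241 , -301 , -367 , -439
-60 , -66 , -72
-6 , -6
Third differences constant at -6.
-72 − 6 = -78;  -439 − 78 = -517;  -1862 − 517 = -2379
-78 − 6 = -84;  -517 − 84 = -601;  -2379 − 601 = -2980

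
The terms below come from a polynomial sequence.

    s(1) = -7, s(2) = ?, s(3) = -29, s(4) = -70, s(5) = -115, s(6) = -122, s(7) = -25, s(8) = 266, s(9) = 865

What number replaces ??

-10

Using the last 7 terms:
D1: -41, -45, -7, 97, 291, 599
D2: -4, 38, 104, 194, 308
D3: 42, 66, 90, 114
D4: 24, 24, 24
Constant fourth difference = 24.
Extend backward: 42 − 24 = 18;  -4 − 18 = -22;  -41 + 22 = -19;  -29 + 19 = -10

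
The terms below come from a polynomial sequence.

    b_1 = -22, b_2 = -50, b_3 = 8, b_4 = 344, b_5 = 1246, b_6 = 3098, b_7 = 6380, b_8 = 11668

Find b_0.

-28  58  336  902  1852  3282  5288
86  278  566  950  1430  2006
192  288  384  480  576
96  96  96  96
The fourth differences are constant at 96.
Work back: 192 − 96 = 96;  86 − 96 = -10;  -28 + 10 = -18;  -22 + 18 = -4

-4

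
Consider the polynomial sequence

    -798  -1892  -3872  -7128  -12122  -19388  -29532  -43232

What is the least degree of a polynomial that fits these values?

First differences: -1094, -1980, -3256, -4994, -7266, -10144, -13700
Second differences: -886, -1276, -1738, -2272, -2878, -3556
Third differences: -390, -462, -534, -606, -678
Fourth differences: -72, -72, -72, -72
The fourth differences are constant, so the polynomial has degree 4.

4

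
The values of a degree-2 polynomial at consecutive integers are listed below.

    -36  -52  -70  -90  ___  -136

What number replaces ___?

-112

Using the first 4 terms:
D1: -16  -18  -20
D2: -2  -2
Constant second difference = -2.
Extend forward: -20 − 2 = -22;  -90 − 22 = -112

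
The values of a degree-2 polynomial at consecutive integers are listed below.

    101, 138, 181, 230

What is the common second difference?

6

D1: 37, 43, 49
D2: 6, 6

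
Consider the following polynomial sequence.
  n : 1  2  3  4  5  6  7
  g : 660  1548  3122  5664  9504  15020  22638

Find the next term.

32832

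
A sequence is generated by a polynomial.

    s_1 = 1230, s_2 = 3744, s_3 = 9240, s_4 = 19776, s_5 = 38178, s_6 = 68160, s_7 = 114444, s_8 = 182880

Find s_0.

288

First differences: 2514  5496  10536  18402  29982  46284  68436
Second differences: 2982  5040  7866  11580  16302  22152
Third differences: 2058  2826  3714  4722  5850
Fourth differences: 768  888  1008  1128
Fifth differences: 120  120  120
The fifth differences are constant at 120.
Work back: 768 − 120 = 648;  2058 − 648 = 1410;  2982 − 1410 = 1572;  2514 − 1572 = 942;  1230 − 942 = 288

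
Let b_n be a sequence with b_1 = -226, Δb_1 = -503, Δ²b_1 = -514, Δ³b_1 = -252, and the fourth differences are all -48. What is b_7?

-16714

Build the table forward from the leading diagonal:
D4: -48  -48  -48  -48  -48  -48  -48
D3: -252  -300  -348  -396  -444  -492  -540
D2: -514  -766  -1066  -1414  -1810  -2254  -2746
D1: -503  -1017  -1783  -2849  -4263  -6073  -8327
b: -226  -729  -1746  -3529  -6378  -10641  -16714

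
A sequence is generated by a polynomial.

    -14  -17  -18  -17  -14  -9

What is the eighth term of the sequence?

7

D1: -3 , -1 , 1 , 3 , 5
D2: 2 , 2 , 2 , 2
Constant second difference = 2, so extend:
5 + 2 = 7;  -9 + 7 = -2
7 + 2 = 9;  -2 + 9 = 7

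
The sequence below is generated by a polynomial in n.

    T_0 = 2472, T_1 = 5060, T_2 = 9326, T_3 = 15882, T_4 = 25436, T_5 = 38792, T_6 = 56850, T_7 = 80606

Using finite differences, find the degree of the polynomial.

First differences: 2588, 4266, 6556, 9554, 13356, 18058, 23756
Second differences: 1678, 2290, 2998, 3802, 4702, 5698
Third differences: 612, 708, 804, 900, 996
Fourth differences: 96, 96, 96, 96
The fourth differences are constant, so the polynomial has degree 4.

4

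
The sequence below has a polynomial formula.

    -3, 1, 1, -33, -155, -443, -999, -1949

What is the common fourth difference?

D1: 4, 0, -34, -122, -288, -556, -950
D2: -4, -34, -88, -166, -268, -394
D3: -30, -54, -78, -102, -126
D4: -24, -24, -24, -24

-24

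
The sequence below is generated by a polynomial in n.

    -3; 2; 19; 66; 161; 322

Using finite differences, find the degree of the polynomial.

3

Δ: 5, 17, 47, 95, 161
Δ²: 12, 30, 48, 66
Δ³: 18, 18, 18
The third differences are constant, so the polynomial has degree 3.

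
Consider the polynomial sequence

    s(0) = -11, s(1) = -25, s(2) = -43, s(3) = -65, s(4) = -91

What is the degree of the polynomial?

-14, -18, -22, -26
-4, -4, -4
The second differences are constant, so the polynomial has degree 2.

2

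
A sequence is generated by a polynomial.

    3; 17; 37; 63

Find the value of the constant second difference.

First differences: 14, 20, 26
Second differences: 6, 6

6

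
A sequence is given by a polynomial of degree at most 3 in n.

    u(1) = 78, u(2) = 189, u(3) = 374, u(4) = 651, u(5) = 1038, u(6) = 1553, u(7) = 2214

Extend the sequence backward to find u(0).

First differences: 111  185  277  387  515  661
Second differences: 74  92  110  128  146
Third differences: 18  18  18  18
The third differences are constant at 18.
Work back: 74 − 18 = 56;  111 − 56 = 55;  78 − 55 = 23

23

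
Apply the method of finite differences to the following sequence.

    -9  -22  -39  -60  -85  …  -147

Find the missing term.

-114

Using the first 5 terms:
D1: -13  -17  -21  -25
D2: -4  -4  -4
Constant second difference = -4.
Extend forward: -25 − 4 = -29;  -85 − 29 = -114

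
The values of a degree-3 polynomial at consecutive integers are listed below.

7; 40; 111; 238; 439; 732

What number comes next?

Δ: 33 , 71 , 127 , 201 , 293
Δ²: 38 , 56 , 74 , 92
Δ³: 18 , 18 , 18
Constant third difference = 18, so extend:
92 + 18 = 110;  293 + 110 = 403;  732 + 403 = 1135

1135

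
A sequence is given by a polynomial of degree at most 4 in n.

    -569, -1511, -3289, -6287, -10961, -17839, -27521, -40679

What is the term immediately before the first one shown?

-151

-942, -1778, -2998, -4674, -6878, -9682, -13158
-836, -1220, -1676, -2204, -2804, -3476
-384, -456, -528, -600, -672
-72, -72, -72, -72
The fourth differences are constant at -72.
Work back: -384 + 72 = -312;  -836 + 312 = -524;  -942 + 524 = -418;  -569 + 418 = -151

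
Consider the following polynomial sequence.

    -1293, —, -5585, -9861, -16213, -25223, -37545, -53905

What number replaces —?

-2875

Using the last 6 terms:
Δ: -4276  -6352  -9010  -12322  -16360
Δ²: -2076  -2658  -3312  -4038
Δ³: -582  -654  -726
Δ⁴: -72  -72
Constant fourth difference = -72.
Extend backward: -582 + 72 = -510;  -2076 + 510 = -1566;  -4276 + 1566 = -2710;  -5585 + 2710 = -2875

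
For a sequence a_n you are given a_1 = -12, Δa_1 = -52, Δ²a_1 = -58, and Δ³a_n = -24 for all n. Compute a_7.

Build the table forward from the leading diagonal:
Third differences: -24  -24  -24  -24  -24  -24  -24
Second differences: -58  -82  -106  -130  -154  -178  -202
First differences: -52  -110  -192  -298  -428  -582  -760
a: -12  -64  -174  -366  -664  -1092  -1674

-1674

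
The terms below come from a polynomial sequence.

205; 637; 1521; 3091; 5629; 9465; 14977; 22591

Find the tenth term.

46069

First differences: 432 , 884 , 1570 , 2538 , 3836 , 5512 , 7614
Second differences: 452 , 686 , 968 , 1298 , 1676 , 2102
Third differences: 234 , 282 , 330 , 378 , 426
Fourth differences: 48 , 48 , 48 , 48
Fourth differences constant at 48.
426 + 48 = 474;  2102 + 474 = 2576;  7614 + 2576 = 10190;  22591 + 10190 = 32781
474 + 48 = 522;  2576 + 522 = 3098;  10190 + 3098 = 13288;  32781 + 13288 = 46069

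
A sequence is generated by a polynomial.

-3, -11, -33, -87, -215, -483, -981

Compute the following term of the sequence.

Δ: -8  -22  -54  -128  -268  -498
Δ²: -14  -32  -74  -140  -230
Δ³: -18  -42  -66  -90
Δ⁴: -24  -24  -24
Constant fourth difference = -24, so extend:
-90 − 24 = -114;  -230 − 114 = -344;  -498 − 344 = -842;  -981 − 842 = -1823

-1823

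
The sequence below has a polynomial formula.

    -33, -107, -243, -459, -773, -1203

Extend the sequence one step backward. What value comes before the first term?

-3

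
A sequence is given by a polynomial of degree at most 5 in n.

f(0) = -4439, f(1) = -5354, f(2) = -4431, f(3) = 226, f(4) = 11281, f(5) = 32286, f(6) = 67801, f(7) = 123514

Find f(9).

324646

Δ: -915  923  4657  11055  21005  35515  55713
Δ²: 1838  3734  6398  9950  14510  20198
Δ³: 1896  2664  3552  4560  5688
Δ⁴: 768  888  1008  1128
Δ⁵: 120  120  120
The fifth differences are constant (120).
1128 + 120 = 1248;  5688 + 1248 = 6936;  20198 + 6936 = 27134;  55713 + 27134 = 82847;  123514 + 82847 = 206361
1248 + 120 = 1368;  6936 + 1368 = 8304;  27134 + 8304 = 35438;  82847 + 35438 = 118285;  206361 + 118285 = 324646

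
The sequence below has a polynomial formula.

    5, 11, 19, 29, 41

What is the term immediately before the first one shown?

Δ: 6  8  10  12
Δ²: 2  2  2
The second differences are constant at 2.
Work back: 6 − 2 = 4;  5 − 4 = 1

1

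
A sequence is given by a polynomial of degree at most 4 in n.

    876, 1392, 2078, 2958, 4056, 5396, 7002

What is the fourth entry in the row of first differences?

1098

D1: 516, 686, 880, 1098, 1340, 1606
D2: 170, 194, 218, 242, 266
D3: 24, 24, 24, 24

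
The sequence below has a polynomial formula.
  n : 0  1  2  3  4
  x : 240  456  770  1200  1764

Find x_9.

7224

D1: 216, 314, 430, 564
D2: 98, 116, 134
D3: 18, 18
Constant third difference = 18, so extend:
134 + 18 = 152;  564 + 152 = 716;  1764 + 716 = 2480
152 + 18 = 170;  716 + 170 = 886;  2480 + 886 = 3366
170 + 18 = 188;  886 + 188 = 1074;  3366 + 1074 = 4440
188 + 18 = 206;  1074 + 206 = 1280;  4440 + 1280 = 5720
206 + 18 = 224;  1280 + 224 = 1504;  5720 + 1504 = 7224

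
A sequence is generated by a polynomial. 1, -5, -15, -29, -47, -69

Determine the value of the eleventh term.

D1: -6 , -10 , -14 , -18 , -22
D2: -4 , -4 , -4 , -4
Constant second difference = -4, so extend:
-22 − 4 = -26;  -69 − 26 = -95
-26 − 4 = -30;  -95 − 30 = -125
-30 − 4 = -34;  -125 − 34 = -159
-34 − 4 = -38;  -159 − 38 = -197
-38 − 4 = -42;  -197 − 42 = -239

-239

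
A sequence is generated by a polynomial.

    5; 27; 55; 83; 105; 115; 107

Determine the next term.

75

First differences: 22 , 28 , 28 , 22 , 10 , -8
Second differences: 6 , 0 , -6 , -12 , -18
Third differences: -6 , -6 , -6 , -6
Constant third difference = -6, so extend:
-18 − 6 = -24;  -8 − 24 = -32;  107 − 32 = 75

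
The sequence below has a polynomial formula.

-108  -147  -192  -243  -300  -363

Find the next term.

Δ: -39 , -45 , -51 , -57 , -63
Δ²: -6 , -6 , -6 , -6
Constant second difference = -6, so extend:
-63 − 6 = -69;  -363 − 69 = -432

-432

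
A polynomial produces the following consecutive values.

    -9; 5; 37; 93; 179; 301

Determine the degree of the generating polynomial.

14, 32, 56, 86, 122
18, 24, 30, 36
6, 6, 6
The third differences are constant, so the polynomial has degree 3.

3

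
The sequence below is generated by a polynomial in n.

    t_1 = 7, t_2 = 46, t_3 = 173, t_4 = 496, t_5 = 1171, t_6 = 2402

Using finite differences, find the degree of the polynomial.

4

39, 127, 323, 675, 1231
88, 196, 352, 556
108, 156, 204
48, 48
The fourth differences are constant, so the polynomial has degree 4.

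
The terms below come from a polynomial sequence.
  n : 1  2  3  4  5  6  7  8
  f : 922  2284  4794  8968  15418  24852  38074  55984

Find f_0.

288

1362  2510  4174  6450  9434  13222  17910
1148  1664  2276  2984  3788  4688
516  612  708  804  900
96  96  96  96
The fourth differences are constant at 96.
Work back: 516 − 96 = 420;  1148 − 420 = 728;  1362 − 728 = 634;  922 − 634 = 288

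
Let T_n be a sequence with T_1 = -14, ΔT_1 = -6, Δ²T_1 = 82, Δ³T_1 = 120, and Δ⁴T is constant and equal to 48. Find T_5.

Build the table forward from the leading diagonal:
Δ⁴: 48, 48, 48, 48, 48
Δ³: 120, 168, 216, 264, 312
Δ²: 82, 202, 370, 586, 850
Δ: -6, 76, 278, 648, 1234
T: -14, -20, 56, 334, 982

982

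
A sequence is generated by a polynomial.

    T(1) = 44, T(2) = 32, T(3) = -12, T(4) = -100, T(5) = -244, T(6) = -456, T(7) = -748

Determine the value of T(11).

Δ: -12, -44, -88, -144, -212, -292
Δ²: -32, -44, -56, -68, -80
Δ³: -12, -12, -12, -12
Constant third difference = -12, so extend:
-80 − 12 = -92;  -292 − 92 = -384;  -748 − 384 = -1132
-92 − 12 = -104;  -384 − 104 = -488;  -1132 − 488 = -1620
-104 − 12 = -116;  -488 − 116 = -604;  -1620 − 604 = -2224
-116 − 12 = -128;  -604 − 128 = -732;  -2224 − 732 = -2956

-2956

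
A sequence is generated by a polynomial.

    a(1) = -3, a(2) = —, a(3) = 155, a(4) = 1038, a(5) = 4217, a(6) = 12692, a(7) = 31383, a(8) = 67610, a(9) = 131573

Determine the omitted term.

Using the last 7 terms:
First differences: 883  3179  8475  18691  36227  63963
Second differences: 2296  5296  10216  17536  27736
Third differences: 3000  4920  7320  10200
Fourth differences: 1920  2400  2880
Fifth differences: 480  480
Constant fifth difference = 480.
Extend backward: 1920 − 480 = 1440;  3000 − 1440 = 1560;  2296 − 1560 = 736;  883 − 736 = 147;  155 − 147 = 8

8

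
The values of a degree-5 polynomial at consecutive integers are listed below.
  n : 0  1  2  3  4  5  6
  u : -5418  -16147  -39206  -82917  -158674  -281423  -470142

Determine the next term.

-748321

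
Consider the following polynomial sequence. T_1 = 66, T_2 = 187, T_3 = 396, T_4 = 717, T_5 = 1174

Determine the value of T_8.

3601

121  209  321  457
88  112  136
24  24
The third differences are constant (24).
136 + 24 = 160;  457 + 160 = 617;  1174 + 617 = 1791
160 + 24 = 184;  617 + 184 = 801;  1791 + 801 = 2592
184 + 24 = 208;  801 + 208 = 1009;  2592 + 1009 = 3601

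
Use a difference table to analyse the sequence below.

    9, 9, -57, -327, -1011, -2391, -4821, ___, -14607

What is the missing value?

-8727

Using the first 7 terms:
First differences: 0, -66, -270, -684, -1380, -2430
Second differences: -66, -204, -414, -696, -1050
Third differences: -138, -210, -282, -354
Fourth differences: -72, -72, -72
Constant fourth difference = -72.
Extend forward: -354 − 72 = -426;  -1050 − 426 = -1476;  -2430 − 1476 = -3906;  -4821 − 3906 = -8727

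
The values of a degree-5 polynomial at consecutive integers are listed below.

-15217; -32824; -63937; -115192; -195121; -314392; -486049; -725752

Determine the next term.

D1: -17607 , -31113 , -51255 , -79929 , -119271 , -171657 , -239703
D2: -13506 , -20142 , -28674 , -39342 , -52386 , -68046
D3: -6636 , -8532 , -10668 , -13044 , -15660
D4: -1896 , -2136 , -2376 , -2616
D5: -240 , -240 , -240
Constant fifth difference = -240, so extend:
-2616 − 240 = -2856;  -15660 − 2856 = -18516;  -68046 − 18516 = -86562;  -239703 − 86562 = -326265;  -725752 − 326265 = -1052017

-1052017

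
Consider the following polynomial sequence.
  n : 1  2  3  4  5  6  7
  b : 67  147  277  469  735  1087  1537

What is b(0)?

Δ: 80, 130, 192, 266, 352, 450
Δ²: 50, 62, 74, 86, 98
Δ³: 12, 12, 12, 12
The third differences are constant at 12.
Work back: 50 − 12 = 38;  80 − 38 = 42;  67 − 42 = 25

25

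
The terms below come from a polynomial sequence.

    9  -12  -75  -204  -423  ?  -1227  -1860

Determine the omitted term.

-756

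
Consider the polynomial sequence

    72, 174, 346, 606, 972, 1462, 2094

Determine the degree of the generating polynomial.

3

Δ: 102, 172, 260, 366, 490, 632
Δ²: 70, 88, 106, 124, 142
Δ³: 18, 18, 18, 18
The third differences are constant, so the polynomial has degree 3.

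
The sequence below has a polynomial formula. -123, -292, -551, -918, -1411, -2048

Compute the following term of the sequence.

First differences: -169 , -259 , -367 , -493 , -637
Second differences: -90 , -108 , -126 , -144
Third differences: -18 , -18 , -18
Constant third difference = -18, so extend:
-144 − 18 = -162;  -637 − 162 = -799;  -2048 − 799 = -2847

-2847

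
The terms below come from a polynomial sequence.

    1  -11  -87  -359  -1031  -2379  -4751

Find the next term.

D1: -12  -76  -272  -672  -1348  -2372
D2: -64  -196  -400  -676  -1024
D3: -132  -204  -276  -348
D4: -72  -72  -72
The fourth differences are constant (-72).
-348 − 72 = -420;  -1024 − 420 = -1444;  -2372 − 1444 = -3816;  -4751 − 3816 = -8567

-8567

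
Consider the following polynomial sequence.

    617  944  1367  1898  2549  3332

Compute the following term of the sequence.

First differences: 327, 423, 531, 651, 783
Second differences: 96, 108, 120, 132
Third differences: 12, 12, 12
The third differences are constant (12).
132 + 12 = 144;  783 + 144 = 927;  3332 + 927 = 4259

4259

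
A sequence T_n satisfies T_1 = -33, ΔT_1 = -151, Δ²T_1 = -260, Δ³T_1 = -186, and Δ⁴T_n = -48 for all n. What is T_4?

Build the table forward from the leading diagonal:
Fourth differences: -48  -48  -48  -48
Third differences: -186  -234  -282  -330
Second differences: -260  -446  -680  -962
First differences: -151  -411  -857  -1537
T: -33  -184  -595  -1452

-1452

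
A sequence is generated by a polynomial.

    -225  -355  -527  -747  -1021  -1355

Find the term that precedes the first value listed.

D1: -130  -172  -220  -274  -334
D2: -42  -48  -54  -60
D3: -6  -6  -6
The third differences are constant at -6.
Work back: -42 + 6 = -36;  -130 + 36 = -94;  -225 + 94 = -131

-131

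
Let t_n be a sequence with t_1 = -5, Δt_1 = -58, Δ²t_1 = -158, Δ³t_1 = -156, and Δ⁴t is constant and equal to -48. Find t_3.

Build the table forward from the leading diagonal:
Δ⁴: -48  -48  -48
Δ³: -156  -204  -252
Δ²: -158  -314  -518
Δ: -58  -216  -530
t: -5  -63  -279

-279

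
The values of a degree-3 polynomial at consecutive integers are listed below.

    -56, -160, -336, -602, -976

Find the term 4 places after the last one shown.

-3912

-104, -176, -266, -374
-72, -90, -108
-18, -18
Third differences constant at -18.
-108 − 18 = -126;  -374 − 126 = -500;  -976 − 500 = -1476
-126 − 18 = -144;  -500 − 144 = -644;  -1476 − 644 = -2120
-144 − 18 = -162;  -644 − 162 = -806;  -2120 − 806 = -2926
-162 − 18 = -180;  -806 − 180 = -986;  -2926 − 986 = -3912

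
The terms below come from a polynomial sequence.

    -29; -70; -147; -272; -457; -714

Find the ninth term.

D1: -41, -77, -125, -185, -257
D2: -36, -48, -60, -72
D3: -12, -12, -12
The third differences are constant (-12).
-72 − 12 = -84;  -257 − 84 = -341;  -714 − 341 = -1055
-84 − 12 = -96;  -341 − 96 = -437;  -1055 − 437 = -1492
-96 − 12 = -108;  -437 − 108 = -545;  -1492 − 545 = -2037

-2037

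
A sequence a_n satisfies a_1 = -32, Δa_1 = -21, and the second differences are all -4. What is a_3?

Build the table forward from the leading diagonal:
D2: -4, -4, -4
D1: -21, -25, -29
a: -32, -53, -78

-78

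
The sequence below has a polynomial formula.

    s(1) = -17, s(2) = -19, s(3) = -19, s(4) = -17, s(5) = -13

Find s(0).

-2, 0, 2, 4
2, 2, 2
The second differences are constant at 2.
Work back: -2 − 2 = -4;  -17 + 4 = -13

-13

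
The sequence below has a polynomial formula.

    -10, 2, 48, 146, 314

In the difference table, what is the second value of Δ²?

52

First differences: 12, 46, 98, 168
Second differences: 34, 52, 70
Third differences: 18, 18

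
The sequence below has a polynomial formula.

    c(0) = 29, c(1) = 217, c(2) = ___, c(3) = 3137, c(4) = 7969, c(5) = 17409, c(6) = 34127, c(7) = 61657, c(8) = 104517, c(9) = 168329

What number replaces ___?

987

Using the last 7 terms:
Δ: 4832, 9440, 16718, 27530, 42860, 63812
Δ²: 4608, 7278, 10812, 15330, 20952
Δ³: 2670, 3534, 4518, 5622
Δ⁴: 864, 984, 1104
Δ⁵: 120, 120
Constant fifth difference = 120.
Extend backward: 864 − 120 = 744;  2670 − 744 = 1926;  4608 − 1926 = 2682;  4832 − 2682 = 2150;  3137 − 2150 = 987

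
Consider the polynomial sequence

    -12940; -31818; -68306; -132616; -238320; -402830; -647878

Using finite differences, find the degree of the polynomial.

5

Δ: -18878, -36488, -64310, -105704, -164510, -245048
Δ²: -17610, -27822, -41394, -58806, -80538
Δ³: -10212, -13572, -17412, -21732
Δ⁴: -3360, -3840, -4320
Δ⁵: -480, -480
The fifth differences are constant, so the polynomial has degree 5.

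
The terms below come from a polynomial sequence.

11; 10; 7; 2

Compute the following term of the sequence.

-5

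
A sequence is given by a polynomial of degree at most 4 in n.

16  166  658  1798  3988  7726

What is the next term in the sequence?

Δ: 150  492  1140  2190  3738
Δ²: 342  648  1050  1548
Δ³: 306  402  498
Δ⁴: 96  96
The fourth differences are constant (96).
498 + 96 = 594;  1548 + 594 = 2142;  3738 + 2142 = 5880;  7726 + 5880 = 13606

13606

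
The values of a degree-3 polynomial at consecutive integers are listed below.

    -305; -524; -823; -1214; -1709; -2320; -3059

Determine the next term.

-3938

-219 , -299 , -391 , -495 , -611 , -739
-80 , -92 , -104 , -116 , -128
-12 , -12 , -12 , -12
The third differences are constant (-12).
-128 − 12 = -140;  -739 − 140 = -879;  -3059 − 879 = -3938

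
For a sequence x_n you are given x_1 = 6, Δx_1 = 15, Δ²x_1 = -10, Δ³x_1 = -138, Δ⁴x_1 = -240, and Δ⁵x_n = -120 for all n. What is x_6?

Build the table forward from the leading diagonal:
D5: -120  -120  -120  -120  -120  -120
D4: -240  -360  -480  -600  -720  -840
D3: -138  -378  -738  -1218  -1818  -2538
D2: -10  -148  -526  -1264  -2482  -4300
D1: 15  5  -143  -669  -1933  -4415
x: 6  21  26  -117  -786  -2719

-2719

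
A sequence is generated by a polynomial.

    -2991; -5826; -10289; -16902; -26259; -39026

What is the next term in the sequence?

-55941

Δ: -2835, -4463, -6613, -9357, -12767
Δ²: -1628, -2150, -2744, -3410
Δ³: -522, -594, -666
Δ⁴: -72, -72
The fourth differences are constant (-72).
-666 − 72 = -738;  -3410 − 738 = -4148;  -12767 − 4148 = -16915;  -39026 − 16915 = -55941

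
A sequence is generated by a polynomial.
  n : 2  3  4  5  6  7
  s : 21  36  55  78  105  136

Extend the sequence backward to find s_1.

10

Δ: 15, 19, 23, 27, 31
Δ²: 4, 4, 4, 4
The second differences are constant at 4.
Work back: 15 − 4 = 11;  21 − 11 = 10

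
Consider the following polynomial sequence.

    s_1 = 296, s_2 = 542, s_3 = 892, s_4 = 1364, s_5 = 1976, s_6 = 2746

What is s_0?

D1: 246  350  472  612  770
D2: 104  122  140  158
D3: 18  18  18
The third differences are constant at 18.
Work back: 104 − 18 = 86;  246 − 86 = 160;  296 − 160 = 136

136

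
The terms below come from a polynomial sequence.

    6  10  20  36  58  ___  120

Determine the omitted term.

86

Using the first 5 terms:
First differences: 4  10  16  22
Second differences: 6  6  6
Constant second difference = 6.
Extend forward: 22 + 6 = 28;  58 + 28 = 86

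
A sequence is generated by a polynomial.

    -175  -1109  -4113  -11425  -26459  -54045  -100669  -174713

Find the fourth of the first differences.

D1: -934, -3004, -7312, -15034, -27586, -46624, -74044
D2: -2070, -4308, -7722, -12552, -19038, -27420
D3: -2238, -3414, -4830, -6486, -8382
D4: -1176, -1416, -1656, -1896
D5: -240, -240, -240

-15034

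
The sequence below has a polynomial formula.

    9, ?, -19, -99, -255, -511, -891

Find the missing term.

Using the last 5 terms:
Δ: -80  -156  -256  -380
Δ²: -76  -100  -124
Δ³: -24  -24
Constant third difference = -24.
Extend backward: -76 + 24 = -52;  -80 + 52 = -28;  -19 + 28 = 9

9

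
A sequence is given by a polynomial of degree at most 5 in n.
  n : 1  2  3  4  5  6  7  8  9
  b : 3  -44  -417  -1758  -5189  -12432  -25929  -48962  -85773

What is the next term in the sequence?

-141684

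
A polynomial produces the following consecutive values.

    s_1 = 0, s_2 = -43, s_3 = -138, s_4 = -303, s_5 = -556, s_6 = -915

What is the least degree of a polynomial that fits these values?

3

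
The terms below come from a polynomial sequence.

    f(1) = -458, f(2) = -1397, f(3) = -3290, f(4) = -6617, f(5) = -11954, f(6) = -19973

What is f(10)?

-95669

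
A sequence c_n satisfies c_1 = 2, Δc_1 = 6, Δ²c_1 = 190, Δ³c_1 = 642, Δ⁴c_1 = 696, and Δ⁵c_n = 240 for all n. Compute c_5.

4430

Build the table forward from the leading diagonal:
Fifth differences: 240, 240, 240, 240, 240
Fourth differences: 696, 936, 1176, 1416, 1656
Third differences: 642, 1338, 2274, 3450, 4866
Second differences: 190, 832, 2170, 4444, 7894
First differences: 6, 196, 1028, 3198, 7642
c: 2, 8, 204, 1232, 4430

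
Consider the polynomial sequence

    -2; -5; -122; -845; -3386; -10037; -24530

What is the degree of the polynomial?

Δ: -3, -117, -723, -2541, -6651, -14493
Δ²: -114, -606, -1818, -4110, -7842
Δ³: -492, -1212, -2292, -3732
Δ⁴: -720, -1080, -1440
Δ⁵: -360, -360
The fifth differences are constant, so the polynomial has degree 5.

5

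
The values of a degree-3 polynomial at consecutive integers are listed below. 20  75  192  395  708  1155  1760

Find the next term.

First differences: 55, 117, 203, 313, 447, 605
Second differences: 62, 86, 110, 134, 158
Third differences: 24, 24, 24, 24
The third differences are constant (24).
158 + 24 = 182;  605 + 182 = 787;  1760 + 787 = 2547

2547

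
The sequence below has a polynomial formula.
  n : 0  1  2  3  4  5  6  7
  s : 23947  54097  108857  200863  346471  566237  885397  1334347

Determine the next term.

1949123

D1: 30150  54760  92006  145608  219766  319160  448950
D2: 24610  37246  53602  74158  99394  129790
D3: 12636  16356  20556  25236  30396
D4: 3720  4200  4680  5160
D5: 480  480  480
Constant fifth difference = 480, so extend:
5160 + 480 = 5640;  30396 + 5640 = 36036;  129790 + 36036 = 165826;  448950 + 165826 = 614776;  1334347 + 614776 = 1949123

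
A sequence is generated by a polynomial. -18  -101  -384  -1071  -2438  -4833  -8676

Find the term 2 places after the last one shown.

D1: -83, -283, -687, -1367, -2395, -3843
D2: -200, -404, -680, -1028, -1448
D3: -204, -276, -348, -420
D4: -72, -72, -72
Fourth differences constant at -72.
-420 − 72 = -492;  -1448 − 492 = -1940;  -3843 − 1940 = -5783;  -8676 − 5783 = -14459
-492 − 72 = -564;  -1940 − 564 = -2504;  -5783 − 2504 = -8287;  -14459 − 8287 = -22746

-22746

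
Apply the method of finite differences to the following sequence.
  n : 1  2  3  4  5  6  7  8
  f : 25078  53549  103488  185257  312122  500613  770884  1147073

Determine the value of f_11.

3219848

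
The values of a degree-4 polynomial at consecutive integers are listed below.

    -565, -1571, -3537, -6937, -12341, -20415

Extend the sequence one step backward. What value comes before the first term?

D1: -1006  -1966  -3400  -5404  -8074
D2: -960  -1434  -2004  -2670
D3: -474  -570  -666
D4: -96  -96
The fourth differences are constant at -96.
Work back: -474 + 96 = -378;  -960 + 378 = -582;  -1006 + 582 = -424;  -565 + 424 = -141

-141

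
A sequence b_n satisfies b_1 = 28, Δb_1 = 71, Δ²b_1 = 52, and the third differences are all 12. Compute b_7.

Build the table forward from the leading diagonal:
D3: 12  12  12  12  12  12  12
D2: 52  64  76  88  100  112  124
D1: 71  123  187  263  351  451  563
b: 28  99  222  409  672  1023  1474

1474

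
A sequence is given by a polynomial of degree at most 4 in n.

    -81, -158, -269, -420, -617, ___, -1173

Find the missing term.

-866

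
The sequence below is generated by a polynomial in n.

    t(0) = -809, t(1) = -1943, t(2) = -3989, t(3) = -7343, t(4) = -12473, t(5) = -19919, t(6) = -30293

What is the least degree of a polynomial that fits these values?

4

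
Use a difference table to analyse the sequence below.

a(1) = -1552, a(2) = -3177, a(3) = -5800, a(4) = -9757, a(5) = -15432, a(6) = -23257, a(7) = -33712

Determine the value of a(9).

-64672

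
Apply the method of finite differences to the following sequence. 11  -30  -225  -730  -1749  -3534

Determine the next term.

-6385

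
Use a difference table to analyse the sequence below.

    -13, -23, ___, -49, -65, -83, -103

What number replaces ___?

Using the last 4 terms:
-16  -18  -20
-2  -2
Constant second difference = -2.
Extend backward: -16 + 2 = -14;  -49 + 14 = -35

-35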